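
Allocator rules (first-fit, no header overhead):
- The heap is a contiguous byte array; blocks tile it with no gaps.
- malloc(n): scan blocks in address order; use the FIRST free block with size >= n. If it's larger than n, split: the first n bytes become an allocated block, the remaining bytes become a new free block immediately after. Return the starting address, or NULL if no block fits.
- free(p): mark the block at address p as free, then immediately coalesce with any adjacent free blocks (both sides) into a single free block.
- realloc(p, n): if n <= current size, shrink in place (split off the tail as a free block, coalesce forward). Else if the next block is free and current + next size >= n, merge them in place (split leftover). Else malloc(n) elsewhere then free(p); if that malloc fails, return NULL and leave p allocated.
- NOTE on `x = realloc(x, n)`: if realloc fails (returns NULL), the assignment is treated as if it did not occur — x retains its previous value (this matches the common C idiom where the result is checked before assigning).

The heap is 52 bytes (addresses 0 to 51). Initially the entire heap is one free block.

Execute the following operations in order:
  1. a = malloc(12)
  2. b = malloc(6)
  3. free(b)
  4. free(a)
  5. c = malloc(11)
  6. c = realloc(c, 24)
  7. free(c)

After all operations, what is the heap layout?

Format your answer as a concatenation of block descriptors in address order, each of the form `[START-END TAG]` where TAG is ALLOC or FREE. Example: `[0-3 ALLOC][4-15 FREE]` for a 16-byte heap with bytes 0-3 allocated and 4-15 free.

Op 1: a = malloc(12) -> a = 0; heap: [0-11 ALLOC][12-51 FREE]
Op 2: b = malloc(6) -> b = 12; heap: [0-11 ALLOC][12-17 ALLOC][18-51 FREE]
Op 3: free(b) -> (freed b); heap: [0-11 ALLOC][12-51 FREE]
Op 4: free(a) -> (freed a); heap: [0-51 FREE]
Op 5: c = malloc(11) -> c = 0; heap: [0-10 ALLOC][11-51 FREE]
Op 6: c = realloc(c, 24) -> c = 0; heap: [0-23 ALLOC][24-51 FREE]
Op 7: free(c) -> (freed c); heap: [0-51 FREE]

Answer: [0-51 FREE]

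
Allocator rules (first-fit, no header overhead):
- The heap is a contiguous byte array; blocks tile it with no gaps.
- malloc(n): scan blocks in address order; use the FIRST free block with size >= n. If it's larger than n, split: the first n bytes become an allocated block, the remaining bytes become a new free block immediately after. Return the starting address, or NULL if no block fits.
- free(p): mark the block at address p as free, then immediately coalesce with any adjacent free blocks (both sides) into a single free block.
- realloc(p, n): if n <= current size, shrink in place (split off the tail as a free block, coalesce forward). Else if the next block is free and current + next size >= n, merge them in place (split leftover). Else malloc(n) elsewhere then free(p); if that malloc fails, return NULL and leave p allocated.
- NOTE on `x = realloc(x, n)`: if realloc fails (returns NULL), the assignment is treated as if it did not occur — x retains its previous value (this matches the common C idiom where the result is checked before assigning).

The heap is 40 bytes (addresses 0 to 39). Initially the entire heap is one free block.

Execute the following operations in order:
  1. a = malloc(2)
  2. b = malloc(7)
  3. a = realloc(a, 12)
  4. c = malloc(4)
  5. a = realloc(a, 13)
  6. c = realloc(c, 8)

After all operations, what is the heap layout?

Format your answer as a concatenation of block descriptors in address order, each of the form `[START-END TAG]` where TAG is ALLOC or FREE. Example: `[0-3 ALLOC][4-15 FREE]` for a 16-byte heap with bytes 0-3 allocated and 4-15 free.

Answer: [0-1 FREE][2-8 ALLOC][9-16 ALLOC][17-24 FREE][25-37 ALLOC][38-39 FREE]

Derivation:
Op 1: a = malloc(2) -> a = 0; heap: [0-1 ALLOC][2-39 FREE]
Op 2: b = malloc(7) -> b = 2; heap: [0-1 ALLOC][2-8 ALLOC][9-39 FREE]
Op 3: a = realloc(a, 12) -> a = 9; heap: [0-1 FREE][2-8 ALLOC][9-20 ALLOC][21-39 FREE]
Op 4: c = malloc(4) -> c = 21; heap: [0-1 FREE][2-8 ALLOC][9-20 ALLOC][21-24 ALLOC][25-39 FREE]
Op 5: a = realloc(a, 13) -> a = 25; heap: [0-1 FREE][2-8 ALLOC][9-20 FREE][21-24 ALLOC][25-37 ALLOC][38-39 FREE]
Op 6: c = realloc(c, 8) -> c = 9; heap: [0-1 FREE][2-8 ALLOC][9-16 ALLOC][17-24 FREE][25-37 ALLOC][38-39 FREE]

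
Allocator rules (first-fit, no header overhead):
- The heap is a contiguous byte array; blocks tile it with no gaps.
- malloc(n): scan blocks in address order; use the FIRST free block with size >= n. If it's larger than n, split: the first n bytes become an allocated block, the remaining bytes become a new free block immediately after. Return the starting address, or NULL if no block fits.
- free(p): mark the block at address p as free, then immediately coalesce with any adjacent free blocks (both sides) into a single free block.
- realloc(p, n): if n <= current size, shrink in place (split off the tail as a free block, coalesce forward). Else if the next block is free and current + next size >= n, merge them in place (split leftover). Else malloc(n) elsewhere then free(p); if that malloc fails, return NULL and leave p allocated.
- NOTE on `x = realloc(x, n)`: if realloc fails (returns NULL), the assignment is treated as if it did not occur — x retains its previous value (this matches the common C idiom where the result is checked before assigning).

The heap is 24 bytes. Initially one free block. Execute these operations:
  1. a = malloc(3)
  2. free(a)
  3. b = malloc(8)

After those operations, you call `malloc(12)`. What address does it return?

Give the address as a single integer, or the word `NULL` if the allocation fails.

Op 1: a = malloc(3) -> a = 0; heap: [0-2 ALLOC][3-23 FREE]
Op 2: free(a) -> (freed a); heap: [0-23 FREE]
Op 3: b = malloc(8) -> b = 0; heap: [0-7 ALLOC][8-23 FREE]
malloc(12): first-fit scan over [0-7 ALLOC][8-23 FREE] -> 8

Answer: 8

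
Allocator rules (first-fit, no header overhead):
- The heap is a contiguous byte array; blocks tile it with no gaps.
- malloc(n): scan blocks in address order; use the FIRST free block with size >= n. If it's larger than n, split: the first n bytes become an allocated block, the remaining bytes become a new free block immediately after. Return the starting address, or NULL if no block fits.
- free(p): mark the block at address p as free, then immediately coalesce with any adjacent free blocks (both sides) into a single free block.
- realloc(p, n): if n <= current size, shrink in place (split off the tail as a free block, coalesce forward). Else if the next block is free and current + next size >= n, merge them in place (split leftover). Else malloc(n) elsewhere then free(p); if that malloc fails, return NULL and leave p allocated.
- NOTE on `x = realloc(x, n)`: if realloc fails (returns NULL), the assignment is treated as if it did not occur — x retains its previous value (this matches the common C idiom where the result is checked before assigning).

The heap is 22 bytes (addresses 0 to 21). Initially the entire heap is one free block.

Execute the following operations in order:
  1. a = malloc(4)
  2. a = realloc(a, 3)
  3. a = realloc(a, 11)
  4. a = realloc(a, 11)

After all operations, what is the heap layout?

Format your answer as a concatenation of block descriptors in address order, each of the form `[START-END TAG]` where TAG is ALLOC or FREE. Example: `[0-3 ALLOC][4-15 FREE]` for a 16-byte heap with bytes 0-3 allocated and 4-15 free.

Answer: [0-10 ALLOC][11-21 FREE]

Derivation:
Op 1: a = malloc(4) -> a = 0; heap: [0-3 ALLOC][4-21 FREE]
Op 2: a = realloc(a, 3) -> a = 0; heap: [0-2 ALLOC][3-21 FREE]
Op 3: a = realloc(a, 11) -> a = 0; heap: [0-10 ALLOC][11-21 FREE]
Op 4: a = realloc(a, 11) -> a = 0; heap: [0-10 ALLOC][11-21 FREE]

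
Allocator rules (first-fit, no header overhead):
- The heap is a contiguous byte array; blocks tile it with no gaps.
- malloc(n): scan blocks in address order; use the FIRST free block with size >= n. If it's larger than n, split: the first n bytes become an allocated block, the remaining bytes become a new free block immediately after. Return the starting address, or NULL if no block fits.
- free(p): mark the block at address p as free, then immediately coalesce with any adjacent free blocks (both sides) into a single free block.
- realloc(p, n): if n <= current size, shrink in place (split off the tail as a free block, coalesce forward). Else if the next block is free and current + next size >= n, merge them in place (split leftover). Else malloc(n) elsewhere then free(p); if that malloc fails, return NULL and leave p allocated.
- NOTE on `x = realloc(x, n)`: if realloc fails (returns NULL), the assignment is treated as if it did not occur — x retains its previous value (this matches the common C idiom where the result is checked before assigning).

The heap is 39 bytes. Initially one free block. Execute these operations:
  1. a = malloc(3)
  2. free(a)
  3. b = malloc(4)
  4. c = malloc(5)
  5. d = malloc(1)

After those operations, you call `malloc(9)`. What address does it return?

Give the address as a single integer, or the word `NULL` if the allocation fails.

Answer: 10

Derivation:
Op 1: a = malloc(3) -> a = 0; heap: [0-2 ALLOC][3-38 FREE]
Op 2: free(a) -> (freed a); heap: [0-38 FREE]
Op 3: b = malloc(4) -> b = 0; heap: [0-3 ALLOC][4-38 FREE]
Op 4: c = malloc(5) -> c = 4; heap: [0-3 ALLOC][4-8 ALLOC][9-38 FREE]
Op 5: d = malloc(1) -> d = 9; heap: [0-3 ALLOC][4-8 ALLOC][9-9 ALLOC][10-38 FREE]
malloc(9): first-fit scan over [0-3 ALLOC][4-8 ALLOC][9-9 ALLOC][10-38 FREE] -> 10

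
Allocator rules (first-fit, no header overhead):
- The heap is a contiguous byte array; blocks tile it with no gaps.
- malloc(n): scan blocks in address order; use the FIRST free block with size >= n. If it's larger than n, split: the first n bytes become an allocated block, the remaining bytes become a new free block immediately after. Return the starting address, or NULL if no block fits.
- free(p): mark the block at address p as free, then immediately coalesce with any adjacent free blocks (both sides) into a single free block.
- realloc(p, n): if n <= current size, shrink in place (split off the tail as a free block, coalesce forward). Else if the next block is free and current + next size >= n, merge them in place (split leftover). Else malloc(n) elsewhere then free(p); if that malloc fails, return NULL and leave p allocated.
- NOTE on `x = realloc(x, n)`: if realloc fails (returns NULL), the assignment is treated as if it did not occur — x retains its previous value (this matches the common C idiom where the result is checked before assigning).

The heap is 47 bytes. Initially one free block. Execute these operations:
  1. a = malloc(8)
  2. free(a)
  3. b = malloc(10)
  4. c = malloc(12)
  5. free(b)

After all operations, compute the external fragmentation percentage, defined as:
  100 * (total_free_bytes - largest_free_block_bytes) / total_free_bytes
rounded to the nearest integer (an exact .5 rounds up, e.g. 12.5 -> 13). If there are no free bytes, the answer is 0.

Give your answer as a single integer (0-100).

Op 1: a = malloc(8) -> a = 0; heap: [0-7 ALLOC][8-46 FREE]
Op 2: free(a) -> (freed a); heap: [0-46 FREE]
Op 3: b = malloc(10) -> b = 0; heap: [0-9 ALLOC][10-46 FREE]
Op 4: c = malloc(12) -> c = 10; heap: [0-9 ALLOC][10-21 ALLOC][22-46 FREE]
Op 5: free(b) -> (freed b); heap: [0-9 FREE][10-21 ALLOC][22-46 FREE]
Free blocks: [10 25] total_free=35 largest=25 -> 100*(35-25)/35 = 1000/35 ≈ 28.571 -> rounds to 29

Answer: 29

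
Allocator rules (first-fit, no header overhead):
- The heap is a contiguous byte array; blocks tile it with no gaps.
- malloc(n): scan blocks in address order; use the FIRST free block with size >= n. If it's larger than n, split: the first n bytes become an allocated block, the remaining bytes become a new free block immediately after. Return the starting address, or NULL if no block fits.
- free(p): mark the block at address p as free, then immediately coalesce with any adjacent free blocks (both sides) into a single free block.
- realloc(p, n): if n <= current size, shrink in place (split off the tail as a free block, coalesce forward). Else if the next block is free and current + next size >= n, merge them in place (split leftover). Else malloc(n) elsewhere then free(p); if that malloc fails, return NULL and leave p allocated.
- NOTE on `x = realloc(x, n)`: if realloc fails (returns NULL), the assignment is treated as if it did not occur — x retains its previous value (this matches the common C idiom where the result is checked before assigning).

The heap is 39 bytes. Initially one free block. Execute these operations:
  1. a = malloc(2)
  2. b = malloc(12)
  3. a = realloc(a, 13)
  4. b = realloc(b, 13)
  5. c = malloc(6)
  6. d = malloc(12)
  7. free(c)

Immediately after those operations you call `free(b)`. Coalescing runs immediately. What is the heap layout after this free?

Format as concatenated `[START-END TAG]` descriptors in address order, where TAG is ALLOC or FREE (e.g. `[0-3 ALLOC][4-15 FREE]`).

Answer: [0-13 FREE][14-26 ALLOC][27-38 FREE]

Derivation:
Op 1: a = malloc(2) -> a = 0; heap: [0-1 ALLOC][2-38 FREE]
Op 2: b = malloc(12) -> b = 2; heap: [0-1 ALLOC][2-13 ALLOC][14-38 FREE]
Op 3: a = realloc(a, 13) -> a = 14; heap: [0-1 FREE][2-13 ALLOC][14-26 ALLOC][27-38 FREE]
Op 4: b = realloc(b, 13) -> NULL (b unchanged); heap: [0-1 FREE][2-13 ALLOC][14-26 ALLOC][27-38 FREE]
Op 5: c = malloc(6) -> c = 27; heap: [0-1 FREE][2-13 ALLOC][14-26 ALLOC][27-32 ALLOC][33-38 FREE]
Op 6: d = malloc(12) -> d = NULL; heap: [0-1 FREE][2-13 ALLOC][14-26 ALLOC][27-32 ALLOC][33-38 FREE]
Op 7: free(c) -> (freed c); heap: [0-1 FREE][2-13 ALLOC][14-26 ALLOC][27-38 FREE]
free(b): b = 2 -> block [2-13 ALLOC]; mark free, coalesce with adjacent free neighbors -> [0-13 FREE][14-26 ALLOC][27-38 FREE]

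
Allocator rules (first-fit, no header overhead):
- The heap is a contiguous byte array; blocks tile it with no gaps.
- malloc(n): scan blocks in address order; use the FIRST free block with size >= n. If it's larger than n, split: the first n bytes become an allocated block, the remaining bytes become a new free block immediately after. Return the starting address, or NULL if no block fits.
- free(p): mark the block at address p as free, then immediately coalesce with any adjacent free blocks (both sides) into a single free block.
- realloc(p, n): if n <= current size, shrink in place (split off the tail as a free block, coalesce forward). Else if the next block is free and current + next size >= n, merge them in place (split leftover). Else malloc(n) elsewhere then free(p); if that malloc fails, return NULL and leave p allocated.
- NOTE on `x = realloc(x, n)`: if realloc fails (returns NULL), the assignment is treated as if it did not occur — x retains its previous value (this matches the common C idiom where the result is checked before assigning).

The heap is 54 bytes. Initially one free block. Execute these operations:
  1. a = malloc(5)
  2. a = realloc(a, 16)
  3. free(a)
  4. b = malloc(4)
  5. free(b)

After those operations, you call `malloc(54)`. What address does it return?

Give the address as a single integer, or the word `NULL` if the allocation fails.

Op 1: a = malloc(5) -> a = 0; heap: [0-4 ALLOC][5-53 FREE]
Op 2: a = realloc(a, 16) -> a = 0; heap: [0-15 ALLOC][16-53 FREE]
Op 3: free(a) -> (freed a); heap: [0-53 FREE]
Op 4: b = malloc(4) -> b = 0; heap: [0-3 ALLOC][4-53 FREE]
Op 5: free(b) -> (freed b); heap: [0-53 FREE]
malloc(54): first-fit scan over [0-53 FREE] -> 0

Answer: 0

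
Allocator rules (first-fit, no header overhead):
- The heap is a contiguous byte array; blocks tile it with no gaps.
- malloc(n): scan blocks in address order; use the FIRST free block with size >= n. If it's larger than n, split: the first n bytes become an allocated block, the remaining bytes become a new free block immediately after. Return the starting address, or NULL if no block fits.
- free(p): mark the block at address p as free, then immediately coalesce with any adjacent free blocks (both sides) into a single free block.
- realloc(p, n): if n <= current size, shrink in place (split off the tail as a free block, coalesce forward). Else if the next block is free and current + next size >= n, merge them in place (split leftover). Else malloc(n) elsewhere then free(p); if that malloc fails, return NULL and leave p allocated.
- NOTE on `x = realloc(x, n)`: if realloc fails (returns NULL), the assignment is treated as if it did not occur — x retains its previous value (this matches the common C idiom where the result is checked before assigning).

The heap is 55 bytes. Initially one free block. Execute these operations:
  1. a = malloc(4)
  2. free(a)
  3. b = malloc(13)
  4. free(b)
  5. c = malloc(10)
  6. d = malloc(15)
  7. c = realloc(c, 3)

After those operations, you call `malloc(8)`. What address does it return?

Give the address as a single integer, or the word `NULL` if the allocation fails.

Answer: 25

Derivation:
Op 1: a = malloc(4) -> a = 0; heap: [0-3 ALLOC][4-54 FREE]
Op 2: free(a) -> (freed a); heap: [0-54 FREE]
Op 3: b = malloc(13) -> b = 0; heap: [0-12 ALLOC][13-54 FREE]
Op 4: free(b) -> (freed b); heap: [0-54 FREE]
Op 5: c = malloc(10) -> c = 0; heap: [0-9 ALLOC][10-54 FREE]
Op 6: d = malloc(15) -> d = 10; heap: [0-9 ALLOC][10-24 ALLOC][25-54 FREE]
Op 7: c = realloc(c, 3) -> c = 0; heap: [0-2 ALLOC][3-9 FREE][10-24 ALLOC][25-54 FREE]
malloc(8): first-fit scan over [0-2 ALLOC][3-9 FREE][10-24 ALLOC][25-54 FREE] -> 25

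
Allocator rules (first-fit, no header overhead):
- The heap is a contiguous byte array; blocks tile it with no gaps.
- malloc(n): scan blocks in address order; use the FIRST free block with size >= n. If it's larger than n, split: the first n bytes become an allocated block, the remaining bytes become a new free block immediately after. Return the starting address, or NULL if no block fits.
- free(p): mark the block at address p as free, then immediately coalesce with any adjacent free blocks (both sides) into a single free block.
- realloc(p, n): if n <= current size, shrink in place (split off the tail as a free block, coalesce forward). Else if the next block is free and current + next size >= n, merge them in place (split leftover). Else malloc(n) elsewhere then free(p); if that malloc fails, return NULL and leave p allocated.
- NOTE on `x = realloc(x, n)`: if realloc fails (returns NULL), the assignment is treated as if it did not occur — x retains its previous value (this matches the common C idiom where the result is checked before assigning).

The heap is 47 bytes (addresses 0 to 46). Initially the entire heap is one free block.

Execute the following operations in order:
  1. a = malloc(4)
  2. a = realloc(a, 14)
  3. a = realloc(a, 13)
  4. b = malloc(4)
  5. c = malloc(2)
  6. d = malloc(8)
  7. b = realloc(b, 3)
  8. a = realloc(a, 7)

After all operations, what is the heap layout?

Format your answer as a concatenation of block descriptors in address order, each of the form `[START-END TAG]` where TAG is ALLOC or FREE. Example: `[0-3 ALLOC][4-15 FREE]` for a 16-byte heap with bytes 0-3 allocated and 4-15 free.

Op 1: a = malloc(4) -> a = 0; heap: [0-3 ALLOC][4-46 FREE]
Op 2: a = realloc(a, 14) -> a = 0; heap: [0-13 ALLOC][14-46 FREE]
Op 3: a = realloc(a, 13) -> a = 0; heap: [0-12 ALLOC][13-46 FREE]
Op 4: b = malloc(4) -> b = 13; heap: [0-12 ALLOC][13-16 ALLOC][17-46 FREE]
Op 5: c = malloc(2) -> c = 17; heap: [0-12 ALLOC][13-16 ALLOC][17-18 ALLOC][19-46 FREE]
Op 6: d = malloc(8) -> d = 19; heap: [0-12 ALLOC][13-16 ALLOC][17-18 ALLOC][19-26 ALLOC][27-46 FREE]
Op 7: b = realloc(b, 3) -> b = 13; heap: [0-12 ALLOC][13-15 ALLOC][16-16 FREE][17-18 ALLOC][19-26 ALLOC][27-46 FREE]
Op 8: a = realloc(a, 7) -> a = 0; heap: [0-6 ALLOC][7-12 FREE][13-15 ALLOC][16-16 FREE][17-18 ALLOC][19-26 ALLOC][27-46 FREE]

Answer: [0-6 ALLOC][7-12 FREE][13-15 ALLOC][16-16 FREE][17-18 ALLOC][19-26 ALLOC][27-46 FREE]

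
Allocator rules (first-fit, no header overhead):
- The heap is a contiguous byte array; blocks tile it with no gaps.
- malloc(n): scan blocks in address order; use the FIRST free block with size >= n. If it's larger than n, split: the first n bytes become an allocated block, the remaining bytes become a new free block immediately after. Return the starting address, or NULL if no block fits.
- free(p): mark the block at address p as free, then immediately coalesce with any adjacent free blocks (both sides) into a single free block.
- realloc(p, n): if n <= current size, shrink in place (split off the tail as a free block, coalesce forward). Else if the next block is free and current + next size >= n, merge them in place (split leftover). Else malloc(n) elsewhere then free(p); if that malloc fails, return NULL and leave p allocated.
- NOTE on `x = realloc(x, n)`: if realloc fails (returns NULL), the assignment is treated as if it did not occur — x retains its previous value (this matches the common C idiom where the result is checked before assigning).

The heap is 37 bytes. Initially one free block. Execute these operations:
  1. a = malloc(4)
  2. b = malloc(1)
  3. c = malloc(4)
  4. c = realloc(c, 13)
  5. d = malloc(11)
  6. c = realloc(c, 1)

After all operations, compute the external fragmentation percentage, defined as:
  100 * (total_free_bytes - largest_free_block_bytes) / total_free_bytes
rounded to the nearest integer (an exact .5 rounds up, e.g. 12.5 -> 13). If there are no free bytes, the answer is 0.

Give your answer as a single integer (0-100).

Answer: 40

Derivation:
Op 1: a = malloc(4) -> a = 0; heap: [0-3 ALLOC][4-36 FREE]
Op 2: b = malloc(1) -> b = 4; heap: [0-3 ALLOC][4-4 ALLOC][5-36 FREE]
Op 3: c = malloc(4) -> c = 5; heap: [0-3 ALLOC][4-4 ALLOC][5-8 ALLOC][9-36 FREE]
Op 4: c = realloc(c, 13) -> c = 5; heap: [0-3 ALLOC][4-4 ALLOC][5-17 ALLOC][18-36 FREE]
Op 5: d = malloc(11) -> d = 18; heap: [0-3 ALLOC][4-4 ALLOC][5-17 ALLOC][18-28 ALLOC][29-36 FREE]
Op 6: c = realloc(c, 1) -> c = 5; heap: [0-3 ALLOC][4-4 ALLOC][5-5 ALLOC][6-17 FREE][18-28 ALLOC][29-36 FREE]
Free blocks: [12 8] total_free=20 largest=12 -> 100*(20-12)/20 = 800/20 = 40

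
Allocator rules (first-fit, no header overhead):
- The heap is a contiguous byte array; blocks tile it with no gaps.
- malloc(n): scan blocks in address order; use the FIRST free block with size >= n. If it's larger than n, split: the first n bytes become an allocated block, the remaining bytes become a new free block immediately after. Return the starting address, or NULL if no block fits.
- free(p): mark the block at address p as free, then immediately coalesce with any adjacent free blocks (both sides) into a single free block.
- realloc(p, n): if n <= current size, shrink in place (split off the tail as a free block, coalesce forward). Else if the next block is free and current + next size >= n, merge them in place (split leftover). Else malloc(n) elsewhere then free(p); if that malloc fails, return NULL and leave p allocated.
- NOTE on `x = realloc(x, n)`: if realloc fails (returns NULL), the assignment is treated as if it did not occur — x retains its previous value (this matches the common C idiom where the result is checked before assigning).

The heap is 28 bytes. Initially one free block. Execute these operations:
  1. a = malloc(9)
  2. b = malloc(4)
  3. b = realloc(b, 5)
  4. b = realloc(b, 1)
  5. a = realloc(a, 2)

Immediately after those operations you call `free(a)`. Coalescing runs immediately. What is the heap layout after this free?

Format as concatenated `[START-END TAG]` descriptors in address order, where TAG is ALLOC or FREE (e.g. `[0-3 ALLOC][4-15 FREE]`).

Answer: [0-8 FREE][9-9 ALLOC][10-27 FREE]

Derivation:
Op 1: a = malloc(9) -> a = 0; heap: [0-8 ALLOC][9-27 FREE]
Op 2: b = malloc(4) -> b = 9; heap: [0-8 ALLOC][9-12 ALLOC][13-27 FREE]
Op 3: b = realloc(b, 5) -> b = 9; heap: [0-8 ALLOC][9-13 ALLOC][14-27 FREE]
Op 4: b = realloc(b, 1) -> b = 9; heap: [0-8 ALLOC][9-9 ALLOC][10-27 FREE]
Op 5: a = realloc(a, 2) -> a = 0; heap: [0-1 ALLOC][2-8 FREE][9-9 ALLOC][10-27 FREE]
free(a): a = 0 -> block [0-1 ALLOC]; mark free, coalesce with adjacent free neighbors -> [0-8 FREE][9-9 ALLOC][10-27 FREE]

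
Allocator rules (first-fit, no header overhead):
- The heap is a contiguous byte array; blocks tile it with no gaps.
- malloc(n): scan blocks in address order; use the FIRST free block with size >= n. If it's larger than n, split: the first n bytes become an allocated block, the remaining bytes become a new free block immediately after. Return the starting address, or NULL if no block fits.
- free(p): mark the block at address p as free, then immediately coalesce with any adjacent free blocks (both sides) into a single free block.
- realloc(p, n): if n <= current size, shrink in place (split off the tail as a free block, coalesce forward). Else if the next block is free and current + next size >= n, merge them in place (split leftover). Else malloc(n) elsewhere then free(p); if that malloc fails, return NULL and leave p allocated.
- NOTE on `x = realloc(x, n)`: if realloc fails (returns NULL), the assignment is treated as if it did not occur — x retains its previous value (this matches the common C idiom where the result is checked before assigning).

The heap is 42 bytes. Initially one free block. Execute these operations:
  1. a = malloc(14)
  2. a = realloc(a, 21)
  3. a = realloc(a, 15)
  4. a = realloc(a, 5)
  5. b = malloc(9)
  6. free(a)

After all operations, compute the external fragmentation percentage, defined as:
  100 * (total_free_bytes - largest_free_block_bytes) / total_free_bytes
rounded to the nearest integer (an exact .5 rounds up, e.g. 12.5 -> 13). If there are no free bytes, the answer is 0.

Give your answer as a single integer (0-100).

Op 1: a = malloc(14) -> a = 0; heap: [0-13 ALLOC][14-41 FREE]
Op 2: a = realloc(a, 21) -> a = 0; heap: [0-20 ALLOC][21-41 FREE]
Op 3: a = realloc(a, 15) -> a = 0; heap: [0-14 ALLOC][15-41 FREE]
Op 4: a = realloc(a, 5) -> a = 0; heap: [0-4 ALLOC][5-41 FREE]
Op 5: b = malloc(9) -> b = 5; heap: [0-4 ALLOC][5-13 ALLOC][14-41 FREE]
Op 6: free(a) -> (freed a); heap: [0-4 FREE][5-13 ALLOC][14-41 FREE]
Free blocks: [5 28] total_free=33 largest=28 -> 100*(33-28)/33 = 500/33 ≈ 15.152 -> rounds to 15

Answer: 15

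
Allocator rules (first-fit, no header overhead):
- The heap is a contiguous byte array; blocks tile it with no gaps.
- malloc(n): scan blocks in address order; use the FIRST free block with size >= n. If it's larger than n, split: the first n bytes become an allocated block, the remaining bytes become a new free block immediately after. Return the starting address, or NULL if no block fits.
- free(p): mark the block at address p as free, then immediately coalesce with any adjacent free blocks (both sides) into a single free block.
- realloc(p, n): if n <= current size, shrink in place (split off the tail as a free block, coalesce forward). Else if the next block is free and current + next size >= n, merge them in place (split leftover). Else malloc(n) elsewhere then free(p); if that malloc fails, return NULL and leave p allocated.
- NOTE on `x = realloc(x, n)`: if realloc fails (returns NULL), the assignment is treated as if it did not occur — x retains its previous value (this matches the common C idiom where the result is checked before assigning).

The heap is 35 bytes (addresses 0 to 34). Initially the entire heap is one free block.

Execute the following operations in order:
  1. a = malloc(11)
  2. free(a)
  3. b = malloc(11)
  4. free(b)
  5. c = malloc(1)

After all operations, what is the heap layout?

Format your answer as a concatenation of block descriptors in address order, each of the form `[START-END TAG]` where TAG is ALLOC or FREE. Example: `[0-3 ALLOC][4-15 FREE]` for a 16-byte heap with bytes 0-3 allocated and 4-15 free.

Op 1: a = malloc(11) -> a = 0; heap: [0-10 ALLOC][11-34 FREE]
Op 2: free(a) -> (freed a); heap: [0-34 FREE]
Op 3: b = malloc(11) -> b = 0; heap: [0-10 ALLOC][11-34 FREE]
Op 4: free(b) -> (freed b); heap: [0-34 FREE]
Op 5: c = malloc(1) -> c = 0; heap: [0-0 ALLOC][1-34 FREE]

Answer: [0-0 ALLOC][1-34 FREE]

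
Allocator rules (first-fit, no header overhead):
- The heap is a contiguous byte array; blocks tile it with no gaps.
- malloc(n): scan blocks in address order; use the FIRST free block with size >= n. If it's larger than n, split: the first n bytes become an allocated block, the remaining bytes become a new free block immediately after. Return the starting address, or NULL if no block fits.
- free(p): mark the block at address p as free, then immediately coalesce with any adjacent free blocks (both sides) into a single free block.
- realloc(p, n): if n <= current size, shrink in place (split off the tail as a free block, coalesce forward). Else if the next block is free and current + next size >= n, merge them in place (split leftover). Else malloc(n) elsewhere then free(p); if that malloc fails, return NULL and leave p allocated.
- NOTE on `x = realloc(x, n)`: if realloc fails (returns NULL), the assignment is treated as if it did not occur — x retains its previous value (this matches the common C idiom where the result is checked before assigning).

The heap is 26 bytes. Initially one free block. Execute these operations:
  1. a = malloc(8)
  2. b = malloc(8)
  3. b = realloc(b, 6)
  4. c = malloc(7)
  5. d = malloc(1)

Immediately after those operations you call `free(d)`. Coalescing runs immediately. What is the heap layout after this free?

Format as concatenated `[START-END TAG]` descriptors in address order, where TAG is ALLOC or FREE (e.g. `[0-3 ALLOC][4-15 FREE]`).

Op 1: a = malloc(8) -> a = 0; heap: [0-7 ALLOC][8-25 FREE]
Op 2: b = malloc(8) -> b = 8; heap: [0-7 ALLOC][8-15 ALLOC][16-25 FREE]
Op 3: b = realloc(b, 6) -> b = 8; heap: [0-7 ALLOC][8-13 ALLOC][14-25 FREE]
Op 4: c = malloc(7) -> c = 14; heap: [0-7 ALLOC][8-13 ALLOC][14-20 ALLOC][21-25 FREE]
Op 5: d = malloc(1) -> d = 21; heap: [0-7 ALLOC][8-13 ALLOC][14-20 ALLOC][21-21 ALLOC][22-25 FREE]
free(d): d = 21 -> block [21-21 ALLOC]; mark free, coalesce with adjacent free neighbors -> [0-7 ALLOC][8-13 ALLOC][14-20 ALLOC][21-25 FREE]

Answer: [0-7 ALLOC][8-13 ALLOC][14-20 ALLOC][21-25 FREE]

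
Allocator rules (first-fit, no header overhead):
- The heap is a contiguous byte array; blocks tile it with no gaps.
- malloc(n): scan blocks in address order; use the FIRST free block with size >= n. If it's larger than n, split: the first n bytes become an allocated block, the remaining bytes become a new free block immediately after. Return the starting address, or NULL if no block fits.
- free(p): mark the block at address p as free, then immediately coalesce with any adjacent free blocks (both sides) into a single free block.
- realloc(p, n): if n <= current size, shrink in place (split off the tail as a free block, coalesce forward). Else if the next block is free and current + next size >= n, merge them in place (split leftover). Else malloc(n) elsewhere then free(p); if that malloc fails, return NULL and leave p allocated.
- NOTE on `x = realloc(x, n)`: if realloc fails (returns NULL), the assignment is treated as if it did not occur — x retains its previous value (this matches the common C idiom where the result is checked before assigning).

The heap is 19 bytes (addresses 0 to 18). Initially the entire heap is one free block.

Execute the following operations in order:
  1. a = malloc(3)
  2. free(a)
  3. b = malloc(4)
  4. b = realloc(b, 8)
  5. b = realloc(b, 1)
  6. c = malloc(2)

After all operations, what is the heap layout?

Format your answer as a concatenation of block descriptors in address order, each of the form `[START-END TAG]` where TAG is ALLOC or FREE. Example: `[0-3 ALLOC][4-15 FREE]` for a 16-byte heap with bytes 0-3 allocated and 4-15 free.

Op 1: a = malloc(3) -> a = 0; heap: [0-2 ALLOC][3-18 FREE]
Op 2: free(a) -> (freed a); heap: [0-18 FREE]
Op 3: b = malloc(4) -> b = 0; heap: [0-3 ALLOC][4-18 FREE]
Op 4: b = realloc(b, 8) -> b = 0; heap: [0-7 ALLOC][8-18 FREE]
Op 5: b = realloc(b, 1) -> b = 0; heap: [0-0 ALLOC][1-18 FREE]
Op 6: c = malloc(2) -> c = 1; heap: [0-0 ALLOC][1-2 ALLOC][3-18 FREE]

Answer: [0-0 ALLOC][1-2 ALLOC][3-18 FREE]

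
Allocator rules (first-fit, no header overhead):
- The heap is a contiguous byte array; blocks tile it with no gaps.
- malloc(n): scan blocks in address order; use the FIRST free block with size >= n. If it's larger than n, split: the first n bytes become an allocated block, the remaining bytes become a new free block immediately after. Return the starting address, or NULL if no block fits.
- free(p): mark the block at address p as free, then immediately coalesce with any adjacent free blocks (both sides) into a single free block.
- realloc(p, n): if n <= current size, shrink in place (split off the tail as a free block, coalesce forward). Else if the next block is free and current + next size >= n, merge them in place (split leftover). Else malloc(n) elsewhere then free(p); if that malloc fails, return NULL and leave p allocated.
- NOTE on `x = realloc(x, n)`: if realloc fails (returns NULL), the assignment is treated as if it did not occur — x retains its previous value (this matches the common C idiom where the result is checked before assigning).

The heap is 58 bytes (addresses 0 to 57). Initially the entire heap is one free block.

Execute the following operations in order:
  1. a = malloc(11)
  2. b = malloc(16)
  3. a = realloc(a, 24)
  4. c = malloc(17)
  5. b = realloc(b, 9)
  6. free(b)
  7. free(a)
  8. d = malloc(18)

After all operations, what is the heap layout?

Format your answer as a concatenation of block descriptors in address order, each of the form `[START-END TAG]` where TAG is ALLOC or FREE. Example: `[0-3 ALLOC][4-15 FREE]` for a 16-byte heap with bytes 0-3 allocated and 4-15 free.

Answer: [0-17 ALLOC][18-57 FREE]

Derivation:
Op 1: a = malloc(11) -> a = 0; heap: [0-10 ALLOC][11-57 FREE]
Op 2: b = malloc(16) -> b = 11; heap: [0-10 ALLOC][11-26 ALLOC][27-57 FREE]
Op 3: a = realloc(a, 24) -> a = 27; heap: [0-10 FREE][11-26 ALLOC][27-50 ALLOC][51-57 FREE]
Op 4: c = malloc(17) -> c = NULL; heap: [0-10 FREE][11-26 ALLOC][27-50 ALLOC][51-57 FREE]
Op 5: b = realloc(b, 9) -> b = 11; heap: [0-10 FREE][11-19 ALLOC][20-26 FREE][27-50 ALLOC][51-57 FREE]
Op 6: free(b) -> (freed b); heap: [0-26 FREE][27-50 ALLOC][51-57 FREE]
Op 7: free(a) -> (freed a); heap: [0-57 FREE]
Op 8: d = malloc(18) -> d = 0; heap: [0-17 ALLOC][18-57 FREE]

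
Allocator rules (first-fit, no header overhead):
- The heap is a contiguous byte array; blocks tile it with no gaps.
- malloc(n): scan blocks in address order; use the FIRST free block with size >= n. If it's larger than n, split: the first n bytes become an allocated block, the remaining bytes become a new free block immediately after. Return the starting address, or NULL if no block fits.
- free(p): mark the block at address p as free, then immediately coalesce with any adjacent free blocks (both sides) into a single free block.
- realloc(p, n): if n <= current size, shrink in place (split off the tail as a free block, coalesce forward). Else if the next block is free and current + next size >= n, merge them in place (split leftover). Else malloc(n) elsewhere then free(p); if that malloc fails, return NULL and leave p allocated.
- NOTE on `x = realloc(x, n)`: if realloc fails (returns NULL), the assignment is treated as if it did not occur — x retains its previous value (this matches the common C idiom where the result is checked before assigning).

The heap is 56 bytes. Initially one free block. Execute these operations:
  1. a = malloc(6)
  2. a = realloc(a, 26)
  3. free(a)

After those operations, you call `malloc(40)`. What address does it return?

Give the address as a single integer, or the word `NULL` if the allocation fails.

Answer: 0

Derivation:
Op 1: a = malloc(6) -> a = 0; heap: [0-5 ALLOC][6-55 FREE]
Op 2: a = realloc(a, 26) -> a = 0; heap: [0-25 ALLOC][26-55 FREE]
Op 3: free(a) -> (freed a); heap: [0-55 FREE]
malloc(40): first-fit scan over [0-55 FREE] -> 0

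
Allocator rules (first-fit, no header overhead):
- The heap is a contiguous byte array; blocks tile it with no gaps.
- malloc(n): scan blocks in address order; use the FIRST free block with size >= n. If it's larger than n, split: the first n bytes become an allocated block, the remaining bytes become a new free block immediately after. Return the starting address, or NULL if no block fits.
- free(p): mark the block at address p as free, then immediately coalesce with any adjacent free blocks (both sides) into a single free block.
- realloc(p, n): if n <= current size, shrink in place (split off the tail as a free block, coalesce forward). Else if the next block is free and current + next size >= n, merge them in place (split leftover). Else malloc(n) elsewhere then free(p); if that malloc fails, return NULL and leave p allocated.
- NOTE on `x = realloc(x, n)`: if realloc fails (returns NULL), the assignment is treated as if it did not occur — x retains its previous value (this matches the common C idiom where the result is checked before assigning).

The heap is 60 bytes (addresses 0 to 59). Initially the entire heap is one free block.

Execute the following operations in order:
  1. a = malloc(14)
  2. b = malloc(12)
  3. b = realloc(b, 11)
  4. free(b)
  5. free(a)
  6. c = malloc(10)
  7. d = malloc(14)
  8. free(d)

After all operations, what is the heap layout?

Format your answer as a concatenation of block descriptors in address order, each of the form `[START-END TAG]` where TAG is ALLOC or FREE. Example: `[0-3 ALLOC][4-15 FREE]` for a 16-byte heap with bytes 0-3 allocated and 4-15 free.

Answer: [0-9 ALLOC][10-59 FREE]

Derivation:
Op 1: a = malloc(14) -> a = 0; heap: [0-13 ALLOC][14-59 FREE]
Op 2: b = malloc(12) -> b = 14; heap: [0-13 ALLOC][14-25 ALLOC][26-59 FREE]
Op 3: b = realloc(b, 11) -> b = 14; heap: [0-13 ALLOC][14-24 ALLOC][25-59 FREE]
Op 4: free(b) -> (freed b); heap: [0-13 ALLOC][14-59 FREE]
Op 5: free(a) -> (freed a); heap: [0-59 FREE]
Op 6: c = malloc(10) -> c = 0; heap: [0-9 ALLOC][10-59 FREE]
Op 7: d = malloc(14) -> d = 10; heap: [0-9 ALLOC][10-23 ALLOC][24-59 FREE]
Op 8: free(d) -> (freed d); heap: [0-9 ALLOC][10-59 FREE]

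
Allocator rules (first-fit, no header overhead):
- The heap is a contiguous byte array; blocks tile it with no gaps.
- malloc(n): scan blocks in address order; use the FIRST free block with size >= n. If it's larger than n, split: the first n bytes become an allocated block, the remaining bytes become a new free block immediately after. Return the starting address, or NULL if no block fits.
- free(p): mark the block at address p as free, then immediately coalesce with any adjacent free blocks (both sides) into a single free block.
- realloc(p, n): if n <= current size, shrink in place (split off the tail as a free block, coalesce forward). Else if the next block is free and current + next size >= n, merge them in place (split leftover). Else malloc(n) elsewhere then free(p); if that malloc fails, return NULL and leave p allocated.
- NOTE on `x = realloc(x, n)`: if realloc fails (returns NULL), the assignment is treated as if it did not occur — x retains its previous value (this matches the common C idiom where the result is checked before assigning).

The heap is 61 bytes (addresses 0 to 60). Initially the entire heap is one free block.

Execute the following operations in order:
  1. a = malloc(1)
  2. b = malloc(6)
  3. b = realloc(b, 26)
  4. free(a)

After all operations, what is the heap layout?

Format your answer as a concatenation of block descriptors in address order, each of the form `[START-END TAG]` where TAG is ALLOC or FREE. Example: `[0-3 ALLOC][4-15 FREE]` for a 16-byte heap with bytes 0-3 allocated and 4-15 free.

Answer: [0-0 FREE][1-26 ALLOC][27-60 FREE]

Derivation:
Op 1: a = malloc(1) -> a = 0; heap: [0-0 ALLOC][1-60 FREE]
Op 2: b = malloc(6) -> b = 1; heap: [0-0 ALLOC][1-6 ALLOC][7-60 FREE]
Op 3: b = realloc(b, 26) -> b = 1; heap: [0-0 ALLOC][1-26 ALLOC][27-60 FREE]
Op 4: free(a) -> (freed a); heap: [0-0 FREE][1-26 ALLOC][27-60 FREE]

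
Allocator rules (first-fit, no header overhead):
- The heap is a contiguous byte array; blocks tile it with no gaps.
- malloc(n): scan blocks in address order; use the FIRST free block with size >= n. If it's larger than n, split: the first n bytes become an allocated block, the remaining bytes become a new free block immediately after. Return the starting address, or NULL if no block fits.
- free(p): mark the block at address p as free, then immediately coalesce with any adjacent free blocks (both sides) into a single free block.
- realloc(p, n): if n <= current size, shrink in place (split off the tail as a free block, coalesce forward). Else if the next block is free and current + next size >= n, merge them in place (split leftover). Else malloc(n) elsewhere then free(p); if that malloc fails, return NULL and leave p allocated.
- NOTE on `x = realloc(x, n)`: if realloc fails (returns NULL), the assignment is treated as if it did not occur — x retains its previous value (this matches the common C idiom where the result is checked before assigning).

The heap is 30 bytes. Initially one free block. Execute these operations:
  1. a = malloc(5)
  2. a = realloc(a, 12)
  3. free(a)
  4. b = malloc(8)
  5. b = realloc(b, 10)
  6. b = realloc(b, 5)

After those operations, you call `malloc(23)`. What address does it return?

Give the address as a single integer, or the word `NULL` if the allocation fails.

Op 1: a = malloc(5) -> a = 0; heap: [0-4 ALLOC][5-29 FREE]
Op 2: a = realloc(a, 12) -> a = 0; heap: [0-11 ALLOC][12-29 FREE]
Op 3: free(a) -> (freed a); heap: [0-29 FREE]
Op 4: b = malloc(8) -> b = 0; heap: [0-7 ALLOC][8-29 FREE]
Op 5: b = realloc(b, 10) -> b = 0; heap: [0-9 ALLOC][10-29 FREE]
Op 6: b = realloc(b, 5) -> b = 0; heap: [0-4 ALLOC][5-29 FREE]
malloc(23): first-fit scan over [0-4 ALLOC][5-29 FREE] -> 5

Answer: 5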